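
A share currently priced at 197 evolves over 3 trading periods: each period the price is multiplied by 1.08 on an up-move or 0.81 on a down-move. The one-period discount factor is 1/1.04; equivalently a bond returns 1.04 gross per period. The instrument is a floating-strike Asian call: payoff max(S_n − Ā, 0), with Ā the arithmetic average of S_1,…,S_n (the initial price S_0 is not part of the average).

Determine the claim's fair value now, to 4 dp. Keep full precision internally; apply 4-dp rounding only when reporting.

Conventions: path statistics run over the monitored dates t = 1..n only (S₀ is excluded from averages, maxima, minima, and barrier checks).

price = 11.1374

Under the martingale measure an up-move has probability p* = 0.8519; value the claim as the probability-weighted average of per-path payoffs, discounted 3 periods at R = 1.04.
Enumerate all 2^3 = 8 price paths (U = up ×1.08, D = down ×0.81); each path with k up-moves has probability p*^k·(1−p*)^(3−k).
DDD: Ā=131.1719, payoff=0.0000, prob=0.003252
UDD: Ā=174.8958, payoff=0.0000, prob=0.018696
DUD: Ā=157.1658, payoff=0.0000, prob=0.018696
UUD: Ā=209.5544, payoff=0.0000, prob=0.107504
DDU: Ā=142.8045, payoff=0.0000, prob=0.018696
UDU: Ā=190.4060, payoff=0.0000, prob=0.107504
DUU: Ā=172.6760, payoff=13.4464, prob=0.107504
UUU: Ā=230.2347, payoff=17.9286, prob=0.618148
Price = Σ prob·payoff / R^3 = 12.528051 / 1.124864 = 11.1374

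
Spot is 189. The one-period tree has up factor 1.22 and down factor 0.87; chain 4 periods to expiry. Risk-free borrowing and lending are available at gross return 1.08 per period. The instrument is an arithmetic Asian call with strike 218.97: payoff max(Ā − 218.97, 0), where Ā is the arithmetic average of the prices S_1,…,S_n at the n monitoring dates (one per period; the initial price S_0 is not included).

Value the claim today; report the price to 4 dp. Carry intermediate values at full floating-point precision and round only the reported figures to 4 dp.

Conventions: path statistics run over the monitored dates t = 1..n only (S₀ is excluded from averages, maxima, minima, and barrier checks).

price = 19.9433

No-arbitrage gives p* = (R−d)/(u−d) = 0.6000: enumerate every path, weight its payoff by its p*-probability, and discount by R^4.
Enumerate all 2^4 = 16 price paths (U = up ×1.22, D = down ×0.87); each path with k up-moves has probability p*^k·(1−p*)^(4−k).
DDDD: Ā=135.0547, payoff=0.0000, prob=0.025600
UDDD: Ā=189.3871, payoff=0.0000, prob=0.038400
DUDD: Ā=172.8496, payoff=0.0000, prob=0.038400
UUDD: Ā=242.3867, payoff=23.4167, prob=0.057600
DDUD: Ā=158.4619, payoff=0.0000, prob=0.038400
UDUD: Ā=222.2110, payoff=3.2410, prob=0.057600
DUUD: Ā=205.6735, payoff=0.0000, prob=0.057600
UUUD: Ā=288.4157, payoff=69.4457, prob=0.086400
DDDU: Ā=145.9447, payoff=0.0000, prob=0.038400
UDDU: Ā=204.6581, payoff=0.0000, prob=0.057600
DUDU: Ā=188.1206, payoff=0.0000, prob=0.057600
UUDU: Ā=263.8013, payoff=44.8313, prob=0.086400
DDUU: Ā=173.7330, payoff=0.0000, prob=0.057600
UDUU: Ā=243.6255, payoff=24.6555, prob=0.086400
DUUU: Ā=227.0880, payoff=8.1180, prob=0.086400
UUUU: Ā=318.4453, payoff=99.4753, prob=0.129600
Price = Σ prob·payoff / R^4 = 27.132645 / 1.360489 = 19.9433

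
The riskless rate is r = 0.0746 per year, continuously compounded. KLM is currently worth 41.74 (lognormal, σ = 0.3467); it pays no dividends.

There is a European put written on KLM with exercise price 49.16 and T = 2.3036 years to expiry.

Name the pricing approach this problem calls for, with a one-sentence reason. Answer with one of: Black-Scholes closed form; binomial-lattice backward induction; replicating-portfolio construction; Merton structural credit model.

Key observation: a European claim on KLM (strike 49.16) — a lognormal (GBM) underlying with constant rate and volatility — has an exact closed-form value; no lattice or capital structure is involved.

framework: Black-Scholes closed form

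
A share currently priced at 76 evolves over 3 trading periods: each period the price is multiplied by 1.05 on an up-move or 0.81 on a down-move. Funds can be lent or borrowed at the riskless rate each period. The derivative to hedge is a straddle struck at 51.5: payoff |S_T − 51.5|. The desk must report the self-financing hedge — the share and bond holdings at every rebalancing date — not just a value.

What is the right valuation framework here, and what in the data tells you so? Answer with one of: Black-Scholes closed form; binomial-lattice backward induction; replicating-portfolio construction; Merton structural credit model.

framework: replicating-portfolio construction

Key observation: a price alone would not answer the question — the per-node share/bond construction on the spot-76, 1.05/0.81 tree is required, and only the replicating-portfolio method yields it.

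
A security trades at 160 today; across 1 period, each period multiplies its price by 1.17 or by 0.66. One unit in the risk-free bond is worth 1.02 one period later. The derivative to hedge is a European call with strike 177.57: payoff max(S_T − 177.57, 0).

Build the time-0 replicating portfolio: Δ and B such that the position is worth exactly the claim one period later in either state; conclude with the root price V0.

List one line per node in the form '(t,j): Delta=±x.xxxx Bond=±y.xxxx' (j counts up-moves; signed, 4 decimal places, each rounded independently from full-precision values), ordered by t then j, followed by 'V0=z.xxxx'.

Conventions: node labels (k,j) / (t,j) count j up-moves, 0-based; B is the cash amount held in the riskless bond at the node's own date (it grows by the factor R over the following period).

(0,0): Delta=0.1180 Bond=-12.2180
V0=6.6644

Arbitrage-free pricing uses the up-move probability p* = (R−d)/(u−d) = 0.7059, discounting each step at R = 1.02.
At maturity the claim pays: V(1,0)=0.0000, V(1,1)=9.6300
(0,0): S=160.0000. Δ = (V_up−V_dn)/(S_up−S_dn) = (9.6300−0.0000)/(187.2000−105.6000) = 0.1180. V = [p*·9.6300 + (1−p*)·0.0000]/1.02 = 6.6644. B = V − Δ·S = -12.2180.
Sanity check at the root: Δ(0,0)·S0 + B(0,0) reproduces V0 = 6.6644.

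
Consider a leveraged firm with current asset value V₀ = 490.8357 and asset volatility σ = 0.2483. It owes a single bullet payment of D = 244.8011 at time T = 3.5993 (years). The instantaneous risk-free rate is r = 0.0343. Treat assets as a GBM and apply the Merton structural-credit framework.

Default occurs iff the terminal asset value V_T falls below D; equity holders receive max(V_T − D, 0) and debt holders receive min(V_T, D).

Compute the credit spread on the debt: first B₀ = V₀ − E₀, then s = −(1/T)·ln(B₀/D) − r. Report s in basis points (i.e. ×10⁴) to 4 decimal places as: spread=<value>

spread=32.2807

Apply the equity-as-call identities (strike 244.8011, horizon 3.5993 years):
d₁ = [ln(V₀/D) + (r + σ²/2)T] / (σ√T)
   = [ln(490.8357/244.8011) + (0.0343 + 0.5·0.2483²)·3.5993] / (0.2483·√3.5993)
   = [0.695663 + 0.234410] / 0.471070 = 1.974383
d₂ = d₁ − σ√T = 1.974383 − 0.471070 = 1.503312
N(d₁) = 0.975831,  N(d₂) = 0.933621,  e^(−rT) = 0.883861
E₀ = V₀·N(d₁) − D·e^(−rT)·N(d₂)
   = 490.8357·0.975831 − 244.8011·0.883861·0.933621 = 276.965081
B₀ = V₀ − E₀ = 490.8357 − 276.965081 = 213.870619
spread = −(1/T)·ln(B₀/D) − r = −(1/3.5993)·ln(213.870619/244.8011) − 0.0343 = 0.00322807
in basis points: 0.00322807 × 10⁴ = 32.2807 bp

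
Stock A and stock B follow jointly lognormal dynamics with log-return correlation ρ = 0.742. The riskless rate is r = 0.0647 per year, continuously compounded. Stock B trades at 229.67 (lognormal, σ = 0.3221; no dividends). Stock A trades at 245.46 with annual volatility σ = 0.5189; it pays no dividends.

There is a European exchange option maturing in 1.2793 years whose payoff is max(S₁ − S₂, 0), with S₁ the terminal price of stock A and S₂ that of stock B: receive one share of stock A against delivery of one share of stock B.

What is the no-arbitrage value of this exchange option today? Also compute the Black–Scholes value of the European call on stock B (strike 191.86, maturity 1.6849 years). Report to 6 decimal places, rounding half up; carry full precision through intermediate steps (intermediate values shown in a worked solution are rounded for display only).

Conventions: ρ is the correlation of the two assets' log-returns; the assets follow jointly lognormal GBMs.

σ_eff = √(σ₁² + σ₂² − 2ρσ₁σ₂) = √(0.5189² + 0.3221² − 2·0.742·0.5189·0.3221) = 0.353516
d₁ = (ln(S₁/S₂) + (q₂ − q₁ + σ_eff²/2)T) / (σ_eff√T) = (ln(245.46/229.67) + (0.0 − 0.0 + 0.062487)·1.2793) / 0.399848 = 0.366213
d₂ = d₁ − σ_eff√T = 0.366213 − 0.399848 = -0.033634
N(d₁) = 0.642897,  N(d₂) = 0.486584
V = S₁·e^{−q₁T}·N(d₁) − S₂·e^{−q₂T}·N(d₂) = 157.805521 − 111.753823 = 46.051698
[vanilla: stock B call K=191.86]
σ√T = 0.3221·√1.6849 = 0.418098
d₁ = (ln(S/K) + (r+σ²/2)T) / (σ√T) = (ln(229.67/191.86) + (0.0647+0.3221²/2)·1.6849) / 0.418098 = (0.179878 + 0.196416) / 0.418098 = 0.900013
d₂ = d₁ − σ√T = 0.900013 − 0.418098 = 0.481915
e^{−rT} = 0.896719
N(d₁) = 0.815943,  N(d₂) = 0.685067
price = S·N(d₁) − K·e^{−rT}·N(d₂) = 187.397714 − 117.861977 = 69.535737

exchange price = 46.051698
price(stock B call K=191.86) = 69.535737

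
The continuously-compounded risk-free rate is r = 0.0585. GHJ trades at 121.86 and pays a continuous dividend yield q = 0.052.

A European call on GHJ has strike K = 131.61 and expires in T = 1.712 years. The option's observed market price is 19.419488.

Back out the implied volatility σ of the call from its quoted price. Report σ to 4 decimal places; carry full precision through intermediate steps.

At σ = 0.3867 the Black–Scholes value reproduces the quote:
σ√T = 0.3867·√1.712 = 0.505971
d₁ = (ln(S/K) + (r−q+σ²/2)T) / (σ√T) = (ln(121.86/131.61) + (0.0585−0.052+0.3867²/2)·1.712) / 0.505971 = (-0.076970 + 0.139132) / 0.505971 = 0.122856
d₂ = d₁ − σ√T = 0.122856 − 0.505971 = -0.383116
e^{−rT} = 0.904700
e^{−qT} = 0.914824
N(d₁) = 0.548889,  N(d₂) = 0.350817
V = S·e^{−qT}·N(d₁) − K·e^{−rT}·N(d₂) = 61.190398 − 41.770911 = 19.419488 (the observed quote) — the price is monotone increasing in volatility, hence this σ is the only solution

sigma = 0.3867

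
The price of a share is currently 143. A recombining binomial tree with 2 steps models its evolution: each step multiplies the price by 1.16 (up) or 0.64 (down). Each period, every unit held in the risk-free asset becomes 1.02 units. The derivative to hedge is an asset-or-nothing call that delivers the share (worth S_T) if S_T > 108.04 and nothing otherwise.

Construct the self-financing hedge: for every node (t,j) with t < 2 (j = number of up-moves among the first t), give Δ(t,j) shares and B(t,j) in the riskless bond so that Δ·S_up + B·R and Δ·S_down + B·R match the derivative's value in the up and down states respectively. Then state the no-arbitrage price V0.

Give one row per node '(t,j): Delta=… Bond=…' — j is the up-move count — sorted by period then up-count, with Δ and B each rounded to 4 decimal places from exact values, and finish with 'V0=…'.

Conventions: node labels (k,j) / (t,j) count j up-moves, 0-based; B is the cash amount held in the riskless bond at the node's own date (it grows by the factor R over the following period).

The replicating-portfolio and risk-neutral prices coincide; use p* = (1.02−0.64)/(1.16−0.64) = 0.7308 for the latter.
At maturity the claim pays: V(2,0)=0.0000, V(2,1)=0.0000, V(2,2)=192.4208
(1,0): S=91.5200. Δ = (V_up−V_dn)/(S_up−S_dn) = (0.0000−0.0000)/(106.1632−58.5728) = 0.0000. V = [p*·0.0000 + (1−p*)·0.0000]/1.02 = 0.0000. B = V − Δ·S = 0.0000.
(1,1): S=165.8800. Δ = (V_up−V_dn)/(S_up−S_dn) = (192.4208−0.0000)/(192.4208−106.1632) = 2.2308. V = [p*·192.4208 + (1−p*)·0.0000]/1.02 = 137.8580. B = V − Δ·S = -232.1820.
(0,0): S=143.0000. Δ = (V_up−V_dn)/(S_up−S_dn) = (137.8580−0.0000)/(165.8800−91.5200) = 1.8539. V = [p*·137.8580 + (1−p*)·0.0000]/1.02 = 98.7671. B = V − Δ·S = -166.3445.
Verification: the root portfolio costs Δ(0,0)·S0 + B(0,0) = 98.7671, matching V0.

(0,0): Delta=1.8539 Bond=-166.3445
(1,0): Delta=0.0000 Bond=0.0000
(1,1): Delta=2.2308 Bond=-232.1820
V0=98.7671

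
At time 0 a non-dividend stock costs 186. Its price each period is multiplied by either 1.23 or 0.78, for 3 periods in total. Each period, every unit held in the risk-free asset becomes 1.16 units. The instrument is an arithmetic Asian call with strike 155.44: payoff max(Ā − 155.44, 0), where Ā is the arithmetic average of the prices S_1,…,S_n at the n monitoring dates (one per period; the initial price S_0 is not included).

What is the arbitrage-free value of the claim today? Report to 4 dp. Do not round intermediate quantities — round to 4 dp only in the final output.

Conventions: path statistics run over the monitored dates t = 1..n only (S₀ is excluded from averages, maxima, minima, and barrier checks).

Set p* = 0.8444 (from d < R < u); the path-dependent value is the discounted p*-expectation over all price paths.
Enumerate all 2^3 = 8 price paths (U = up ×1.23, D = down ×0.78); each path with k up-moves has probability p*^k·(1−p*)^(3−k).
DDD: Ā=115.5030, payoff=0.0000, prob=0.003764
UDD: Ā=182.1394, payoff=26.6994, prob=0.020433
DUD: Ā=154.2394, payoff=0.0000, prob=0.020433
UUD: Ā=243.2236, payoff=87.7836, prob=0.110925
DDU: Ā=132.4774, payoff=0.0000, prob=0.020433
UDU: Ā=208.9066, payoff=53.4666, prob=0.110925
DUU: Ā=181.0066, payoff=25.5666, prob=0.110925
UUU: Ā=285.4336, payoff=129.9936, prob=0.602162
Price = Σ prob·payoff / R^3 = 97.326816 / 1.560896 = 62.3532

price = 62.3532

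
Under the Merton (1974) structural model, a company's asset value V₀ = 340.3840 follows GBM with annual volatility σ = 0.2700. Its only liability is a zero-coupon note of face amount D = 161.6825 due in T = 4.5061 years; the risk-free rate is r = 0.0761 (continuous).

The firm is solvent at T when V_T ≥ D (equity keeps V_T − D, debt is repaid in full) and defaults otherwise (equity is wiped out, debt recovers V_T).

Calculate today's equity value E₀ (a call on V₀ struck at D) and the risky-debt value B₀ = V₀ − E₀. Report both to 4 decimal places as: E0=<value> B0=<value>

E0=226.8600 B0=113.5240

Equity is a call on the firm's assets struck at D = 161.6825:
d₁ = [ln(V₀/D) + (r + σ²/2)T] / (σ√T)
   = [ln(340.3840/161.6825) + (0.0761 + 0.5·0.2700²)·4.5061] / (0.2700·√4.5061)
   = [0.744440 + 0.507162] / 0.573145 = 2.183745
d₂ = d₁ − σ√T = 2.183745 − 0.573145 = 1.610600
N(d₁) = 0.985509,  N(d₂) = 0.946367,  e^(−rT) = 0.709699
E₀ = V₀·N(d₁) − D·e^(−rT)·N(d₂)
   = 340.3840·0.985509 − 161.6825·0.709699·0.946367 = 226.859960
B₀ = V₀ − E₀ = 340.3840 − 226.859960 = 113.524040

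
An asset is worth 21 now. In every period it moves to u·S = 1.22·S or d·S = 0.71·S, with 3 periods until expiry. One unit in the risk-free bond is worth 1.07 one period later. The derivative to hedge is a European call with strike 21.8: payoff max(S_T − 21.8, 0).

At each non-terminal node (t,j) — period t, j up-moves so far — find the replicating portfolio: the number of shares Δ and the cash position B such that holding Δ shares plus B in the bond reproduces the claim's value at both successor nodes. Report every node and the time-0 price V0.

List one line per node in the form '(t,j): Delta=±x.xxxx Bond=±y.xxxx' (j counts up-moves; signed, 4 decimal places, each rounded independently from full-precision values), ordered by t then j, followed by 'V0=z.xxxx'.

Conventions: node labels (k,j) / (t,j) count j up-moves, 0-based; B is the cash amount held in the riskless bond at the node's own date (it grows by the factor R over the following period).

(0,0): Delta=0.6610 Bond=-9.0519
(1,0): Delta=0.0340 Bond=-0.3365
(1,1): Delta=0.8131 Bond=-13.5809
(2,0): Delta=0.0000 Bond=0.0000
(2,1): Delta=0.0423 Bond=-0.5101
(2,2): Delta=1.0000 Bond=-20.3738
V0=4.8300

Arbitrage-free pricing uses the up-move probability p* = (R−d)/(u−d) = 0.7059, discounting each step at R = 1.07.
At maturity the claim pays: V(3,0)=0.0000, V(3,1)=0.0000, V(3,2)=0.3920, V(3,3)=16.3328
  t=2,j=0: stock 10.5861 → up 12.9150 (V=0.0000), down 7.5161 (V=0.0000). Price 0.0000; hedge Δ=0.0000, bond B=0.0000.
  t=2,j=1: stock 18.1902 → up 22.1920 (V=0.3920), down 12.9150 (V=0.0000). Price 0.2586; hedge Δ=0.0423, bond B=-0.5101.
  t=2,j=2: stock 31.2564 → up 38.1328 (V=16.3328), down 22.1920 (V=0.3920). Price 10.8826; hedge Δ=1.0000, bond B=-20.3738.
  t=1,j=0: stock 14.9100 → up 18.1902 (V=0.2586), down 10.5861 (V=0.0000). Price 0.1706; hedge Δ=0.0340, bond B=-0.3365.
  t=1,j=1: stock 25.6200 → up 31.2564 (V=10.8826), down 18.1902 (V=0.2586). Price 7.2504; hedge Δ=0.8131, bond B=-13.5809.
  t=0,j=0: stock 21.0000 → up 25.6200 (V=7.2504), down 14.9100 (V=0.1706). Price 4.8300; hedge Δ=0.6610, bond B=-9.0519.
Verification: the root portfolio costs Δ(0,0)·S0 + B(0,0) = 4.8300, matching V0.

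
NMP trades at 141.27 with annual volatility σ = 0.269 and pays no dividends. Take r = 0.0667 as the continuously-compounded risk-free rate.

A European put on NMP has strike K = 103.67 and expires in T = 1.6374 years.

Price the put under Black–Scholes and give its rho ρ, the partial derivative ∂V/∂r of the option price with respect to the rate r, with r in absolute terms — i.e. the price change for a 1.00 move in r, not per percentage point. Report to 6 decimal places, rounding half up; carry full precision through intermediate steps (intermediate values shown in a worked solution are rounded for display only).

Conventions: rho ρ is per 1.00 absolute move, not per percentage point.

σ√T = 0.269·√1.6374 = 0.344215
d₁ = (ln(S/K) + (r+σ²/2)T) / (σ√T) = (ln(141.27/103.67) + (0.0667+0.269²/2)·1.6374) / 0.344215 = (0.309460 + 0.168457) / 0.344215 = 1.388425
d₂ = d₁ − σ√T = 1.388425 − 0.344215 = 1.044210
e^{−rT} = 0.896538
N(−d₁) = 0.082504,  N(−d₂) = 0.148194
Put price V = K·e^{−rT}·N(−d₂) − S·N(−d₁) = 13.773759 − 11.655309 = 2.118450
ρ = −K·T·e^{−rT}·N(−d₂) = -22.553153

price = 2.118450
ρ = -22.553153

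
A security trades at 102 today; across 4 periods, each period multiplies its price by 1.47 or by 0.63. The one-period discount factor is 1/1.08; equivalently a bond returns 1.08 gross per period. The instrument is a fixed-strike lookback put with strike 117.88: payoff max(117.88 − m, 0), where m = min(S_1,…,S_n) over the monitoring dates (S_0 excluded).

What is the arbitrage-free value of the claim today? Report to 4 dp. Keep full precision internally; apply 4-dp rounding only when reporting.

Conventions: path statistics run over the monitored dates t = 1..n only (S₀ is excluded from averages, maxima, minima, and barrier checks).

With p* = (R−d)/(u−d) = 0.5357, sum probability × payoff across the paths and divide by R^4.
Enumerate all 2^4 = 16 price paths (U = up ×1.47, D = down ×0.63); each path with k up-moves has probability p*^k·(1−p*)^(4−k).
DDDD: m=16.0680, payoff=101.8120, prob=0.046467
UDDD: m=37.4920, payoff=80.3880, prob=0.053615
DUDD: m=37.4920, payoff=80.3880, prob=0.053615
UUDD: m=87.4814, payoff=30.3986, prob=0.061864
DDUD: m=37.4920, payoff=80.3880, prob=0.053615
UDUD: m=87.4814, payoff=30.3986, prob=0.061864
DUUD: m=64.2600, payoff=53.6200, prob=0.061864
UUUD: m=149.9400, payoff=0.0000, prob=0.071381
DDDU: m=25.5048, payoff=92.3752, prob=0.053615
UDDU: m=59.5112, payoff=58.3688, prob=0.061864
DUDU: m=59.5112, payoff=58.3688, prob=0.061864
UUDU: m=138.8594, payoff=0.0000, prob=0.071381
DDUU: m=40.4838, payoff=77.3962, prob=0.061864
UDUU: m=94.4622, payoff=23.4178, prob=0.071381
DUUU: m=64.2600, payoff=53.6200, prob=0.071381
UUUU: m=149.9400, payoff=0.0000, prob=0.082363
Price = Σ prob·payoff / R^4 = 47.200897 / 1.360489 = 34.6941

price = 34.6941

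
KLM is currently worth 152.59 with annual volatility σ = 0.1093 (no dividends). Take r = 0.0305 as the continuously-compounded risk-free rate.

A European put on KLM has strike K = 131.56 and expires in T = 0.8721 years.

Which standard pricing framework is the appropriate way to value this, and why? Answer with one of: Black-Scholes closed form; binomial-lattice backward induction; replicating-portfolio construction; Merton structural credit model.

Key observation: a European claim on KLM (strike 131.56) — a lognormal (GBM) underlying with constant rate and volatility — has an exact closed-form value; no lattice or capital structure is involved.

framework: Black-Scholes closed form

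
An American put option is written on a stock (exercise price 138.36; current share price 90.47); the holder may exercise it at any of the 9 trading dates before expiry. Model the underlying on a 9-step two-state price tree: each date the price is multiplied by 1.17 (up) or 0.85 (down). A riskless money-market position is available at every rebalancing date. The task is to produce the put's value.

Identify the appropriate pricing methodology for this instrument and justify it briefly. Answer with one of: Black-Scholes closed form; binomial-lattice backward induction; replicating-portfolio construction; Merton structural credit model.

framework: binomial-lattice backward induction

Key observation: with exercise allowed before expiry on a discrete up/down model (9 steps from spot 90.47), the strike-138.36 put's value must be rolled back through the tree testing early exercise at each node.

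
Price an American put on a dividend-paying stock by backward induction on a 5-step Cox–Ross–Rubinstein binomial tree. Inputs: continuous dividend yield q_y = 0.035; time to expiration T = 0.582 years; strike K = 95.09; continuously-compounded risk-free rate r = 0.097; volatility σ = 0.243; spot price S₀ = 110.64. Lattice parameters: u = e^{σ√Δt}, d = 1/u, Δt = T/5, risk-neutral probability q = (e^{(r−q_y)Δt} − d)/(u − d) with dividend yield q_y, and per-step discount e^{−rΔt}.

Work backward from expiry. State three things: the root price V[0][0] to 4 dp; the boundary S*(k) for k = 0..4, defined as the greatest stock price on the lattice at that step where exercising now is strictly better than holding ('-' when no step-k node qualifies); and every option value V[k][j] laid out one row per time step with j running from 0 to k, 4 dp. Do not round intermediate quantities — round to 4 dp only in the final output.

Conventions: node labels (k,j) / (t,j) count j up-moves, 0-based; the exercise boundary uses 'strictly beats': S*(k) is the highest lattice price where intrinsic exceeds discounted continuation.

params: Δt=0.11640 u=1.08644 d=0.92044 q=0.52292 e^(-rΔt)=0.98877
t_5 payoffs: 21.9954 8.8128 0.0000 0.0000 0.0000 0.0000
t_4: node(4,0) S=79.4128 payoff=15.6772 vs cont=14.9324 → 15.6772 [stop]  node(4,1) S=93.7349 payoff=1.3551 vs cont=4.1572 → 4.1572 [wait]  node(4,2) S=110.6400 payoff=0.0000 vs cont=0.0000 → 0.0000 [wait]  node(4,3) S=130.5939 payoff=0.0000 vs cont=0.0000 → 0.0000 [wait]  node(4,4) S=154.1465 payoff=0.0000 vs cont=0.0000 → 0.0000 [wait]  ⇒ S*(4)=79.4128
t_3: node(3,0) S=86.2772 payoff=8.8128 vs cont=9.5448 → 9.5448 [wait]  node(3,1) S=101.8373 payoff=0.0000 vs cont=1.9611 → 1.9611 [wait]  node(3,2) S=120.2036 payoff=0.0000 vs cont=0.0000 → 0.0000 [wait]  node(3,3) S=141.8823 payoff=0.0000 vs cont=0.0000 → 0.0000 [wait]  ⇒ S*(3)=-
t_2: node(2,0) S=93.7349 payoff=1.3551 vs cont=5.5165 → 5.5165 [wait]  node(2,1) S=110.6400 payoff=0.0000 vs cont=0.9251 → 0.9251 [wait]  node(2,2) S=130.5939 payoff=0.0000 vs cont=0.0000 → 0.0000 [wait]  ⇒ S*(2)=-
t_1: node(1,0) S=101.8373 payoff=0.0000 vs cont=3.0806 → 3.0806 [wait]  node(1,1) S=120.2036 payoff=0.0000 vs cont=0.4364 → 0.4364 [wait]  ⇒ S*(1)=-
t_0: node(0,0) S=110.6400 payoff=0.0000 vs cont=1.6788 → 1.6788 [wait]  ⇒ S*(0)=-

price = 1.6788
boundary = - - - - 79.4128
tree:
1.6788
3.0806 0.4364
5.5165 0.9251 0.0000
9.5448 1.9611 0.0000 0.0000
15.6772 4.1572 0.0000 0.0000 0.0000
21.9954 8.8128 0.0000 0.0000 0.0000 0.0000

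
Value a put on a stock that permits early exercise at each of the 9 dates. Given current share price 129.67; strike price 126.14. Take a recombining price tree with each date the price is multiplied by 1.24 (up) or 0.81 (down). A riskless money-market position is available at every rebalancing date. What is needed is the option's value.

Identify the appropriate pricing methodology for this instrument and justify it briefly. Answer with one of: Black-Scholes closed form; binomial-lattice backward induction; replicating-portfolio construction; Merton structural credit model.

framework: binomial-lattice backward induction

Key observation: with exercise allowed before expiry on a discrete up/down model (9 steps from spot 129.67), the strike-126.14 put's value must be rolled back through the tree testing early exercise at each node.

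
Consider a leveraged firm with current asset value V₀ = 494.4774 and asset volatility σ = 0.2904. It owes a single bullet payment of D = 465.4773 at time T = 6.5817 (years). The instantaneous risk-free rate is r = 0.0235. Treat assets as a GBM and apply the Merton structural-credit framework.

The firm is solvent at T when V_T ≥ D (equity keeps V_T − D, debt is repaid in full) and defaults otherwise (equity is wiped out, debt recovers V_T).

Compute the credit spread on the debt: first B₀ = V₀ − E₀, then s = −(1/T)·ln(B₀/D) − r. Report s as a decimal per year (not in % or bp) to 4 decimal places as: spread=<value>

spread=0.0374

Work the structural quantities from V₀ = 494.4774 against face 465.4773:
d₁ = [ln(V₀/D) + (r + σ²/2)T] / (σ√T)
   = [ln(494.4774/465.4773) + (0.0235 + 0.5·0.2904²)·6.5817] / (0.2904·√6.5817)
   = [0.060438 + 0.432194] / 0.745016 = 0.661237
d₂ = d₁ − σ√T = 0.661237 − 0.745016 = -0.083779
N(d₁) = 0.745770,  N(d₂) = 0.466616,  e^(−rT) = 0.856698
E₀ = V₀·N(d₁) − D·e^(−rT)·N(d₂)
   = 494.4774·0.745770 − 465.4773·0.856698·0.466616 = 182.692256
B₀ = V₀ − E₀ = 494.4774 − 182.692256 = 311.785144
spread = −(1/T)·ln(B₀/D) − r = −(1/6.5817)·ln(311.785144/465.4773) − 0.0235 = 0.03738838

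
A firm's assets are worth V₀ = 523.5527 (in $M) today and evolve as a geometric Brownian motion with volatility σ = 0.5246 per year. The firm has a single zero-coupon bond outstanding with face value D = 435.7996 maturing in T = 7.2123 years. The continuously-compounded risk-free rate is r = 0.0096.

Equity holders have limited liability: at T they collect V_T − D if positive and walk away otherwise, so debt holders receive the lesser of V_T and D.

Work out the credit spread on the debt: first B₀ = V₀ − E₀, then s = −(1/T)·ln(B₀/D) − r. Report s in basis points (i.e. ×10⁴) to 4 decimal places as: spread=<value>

spread=848.3612

Work the structural quantities from V₀ = 523.5527 against face 435.7996:
d₁ = [ln(V₀/D) + (r + σ²/2)T] / (σ√T)
   = [ln(523.5527/435.7996) + (0.0096 + 0.5·0.5246²)·7.2123] / (0.5246·√7.2123)
   = [0.183455 + 1.061669] / 1.408851 = 0.883787
d₂ = d₁ − σ√T = 0.883787 − 1.408851 = -0.525064
N(d₁) = 0.811594,  N(d₂) = 0.299769,  e^(−rT) = 0.933105
E₀ = V₀·N(d₁) − D·e^(−rT)·N(d₂)
   = 523.5527·0.811594 − 435.7996·0.933105·0.299769 = 303.012312
B₀ = V₀ − E₀ = 523.5527 − 303.012312 = 220.540388
spread = −(1/T)·ln(B₀/D) − r = −(1/7.2123)·ln(220.540388/435.7996) − 0.0096 = 0.08483612
in basis points: 0.08483612 × 10⁴ = 848.3612 bp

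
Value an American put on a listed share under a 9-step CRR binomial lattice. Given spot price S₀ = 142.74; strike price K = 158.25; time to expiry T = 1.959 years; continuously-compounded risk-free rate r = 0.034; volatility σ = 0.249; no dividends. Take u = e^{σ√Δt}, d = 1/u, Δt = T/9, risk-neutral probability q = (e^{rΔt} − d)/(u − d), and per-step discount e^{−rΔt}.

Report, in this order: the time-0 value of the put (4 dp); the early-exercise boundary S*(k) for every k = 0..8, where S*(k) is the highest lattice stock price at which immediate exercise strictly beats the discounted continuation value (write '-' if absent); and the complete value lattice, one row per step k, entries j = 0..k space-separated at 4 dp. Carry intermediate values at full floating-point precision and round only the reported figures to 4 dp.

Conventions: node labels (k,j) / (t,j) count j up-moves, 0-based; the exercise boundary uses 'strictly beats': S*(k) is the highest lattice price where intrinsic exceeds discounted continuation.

price = 24.5402
boundary = - - 113.1466 100.7371 113.1466 100.7371 113.1466 127.0848 142.7400
tree:
24.5402
33.8090 15.7404
45.1034 23.1438 8.6547
57.5129 32.9292 13.8127 3.6837
68.5614 45.1034 21.3812 6.5351 0.9195
78.3982 57.5129 31.8397 11.3587 1.8635 0.0000
87.1560 68.5614 45.1034 19.1987 3.7765 0.0000 0.0000
94.9534 78.3982 57.5129 31.1652 7.6533 0.0000 0.0000 0.0000
101.8955 87.1560 68.5614 45.1034 15.5100 0.0000 0.0000 0.0000 0.0000
108.0763 94.9534 78.3982 57.5129 31.1652 0.0000 0.0000 0.0000 0.0000 0.0000

Δt=0.21767  u=1.12319  d=0.89032  q=0.50289  discount=0.99263
step 9 (expiry): payoffs max(K−S,0) = 108.0763 94.9534 78.3982 57.5129 31.1652 0.0000 0.0000 0.0000 0.0000 0.0000
step 8: (k=8,j=0): S=56.3545, K−S=101.8955, hold=100.7287 ⇒ V=101.8955 exercise | (k=8,j=1): S=71.0940, K−S=87.1560, hold=85.9892 ⇒ V=87.1560 exercise | (k=8,j=2): S=89.6886, K−S=68.5614, hold=67.3946 ⇒ V=68.5614 exercise | (k=8,j=3): S=113.1466, K−S=45.1034, hold=43.9366 ⇒ V=45.1034 exercise | (k=8,j=4): S=142.7400, K−S=15.5100, hold=15.3783 ⇒ V=15.5100 exercise | (k=8,j=5): S=180.0736, K−S=0.0000, hold=0.0000 ⇒ V=0.0000 continue | (k=8,j=6): S=227.1717, K−S=0.0000, hold=0.0000 ⇒ V=0.0000 continue | (k=8,j=7): S=286.5884, K−S=0.0000, hold=0.0000 ⇒ V=0.0000 continue | (k=8,j=8): S=361.5454, K−S=0.0000, hold=0.0000 ⇒ V=0.0000 continue  boundary S*=142.7400
step 7: (k=7,j=0): S=63.2966, K−S=94.9534, hold=93.7865 ⇒ V=94.9534 exercise | (k=7,j=1): S=79.8518, K−S=78.3982, hold=77.2313 ⇒ V=78.3982 exercise | (k=7,j=2): S=100.7371, K−S=57.5129, hold=56.3461 ⇒ V=57.5129 exercise | (k=7,j=3): S=127.0848, K−S=31.1652, hold=29.9984 ⇒ V=31.1652 exercise | (k=7,j=4): S=160.3237, K−S=0.0000, hold=7.6533 ⇒ V=7.6533 continue | (k=7,j=5): S=202.2563, K−S=0.0000, hold=0.0000 ⇒ V=0.0000 continue | (k=7,j=6): S=255.1564, K−S=0.0000, hold=0.0000 ⇒ V=0.0000 continue | (k=7,j=7): S=321.8924, K−S=0.0000, hold=0.0000 ⇒ V=0.0000 continue  boundary S*=127.0848
step 6: (k=6,j=0): S=71.0940, K−S=87.1560, hold=85.9892 ⇒ V=87.1560 exercise | (k=6,j=1): S=89.6886, K−S=68.5614, hold=67.3946 ⇒ V=68.5614 exercise | (k=6,j=2): S=113.1466, K−S=45.1034, hold=43.9366 ⇒ V=45.1034 exercise | (k=6,j=3): S=142.7400, K−S=15.5100, hold=19.1987 ⇒ V=19.1987 continue | (k=6,j=4): S=180.0736, K−S=0.0000, hold=3.7765 ⇒ V=3.7765 continue | (k=6,j=5): S=227.1717, K−S=0.0000, hold=0.0000 ⇒ V=0.0000 continue | (k=6,j=6): S=286.5884, K−S=0.0000, hold=0.0000 ⇒ V=0.0000 continue  boundary S*=113.1466
step 5: (k=5,j=0): S=79.8518, K−S=78.3982, hold=77.2313 ⇒ V=78.3982 exercise | (k=5,j=1): S=100.7371, K−S=57.5129, hold=56.3461 ⇒ V=57.5129 exercise | (k=5,j=2): S=127.0848, K−S=31.1652, hold=31.8397 ⇒ V=31.8397 continue | (k=5,j=3): S=160.3237, K−S=0.0000, hold=11.3587 ⇒ V=11.3587 continue | (k=5,j=4): S=202.2563, K−S=0.0000, hold=1.8635 ⇒ V=1.8635 continue | (k=5,j=5): S=255.1564, K−S=0.0000, hold=0.0000 ⇒ V=0.0000 continue  boundary S*=100.7371
step 4: (k=4,j=0): S=89.6886, K−S=68.5614, hold=67.3946 ⇒ V=68.5614 exercise | (k=4,j=1): S=113.1466, K−S=45.1034, hold=44.2733 ⇒ V=45.1034 exercise | (k=4,j=2): S=142.7400, K−S=15.5100, hold=21.3812 ⇒ V=21.3812 continue | (k=4,j=3): S=180.0736, K−S=0.0000, hold=6.5351 ⇒ V=6.5351 continue | (k=4,j=4): S=227.1717, K−S=0.0000, hold=0.9195 ⇒ V=0.9195 continue  boundary S*=113.1466
step 3: (k=3,j=0): S=100.7371, K−S=57.5129, hold=56.3461 ⇒ V=57.5129 exercise | (k=3,j=1): S=127.0848, K−S=31.1652, hold=32.9292 ⇒ V=32.9292 continue | (k=3,j=2): S=160.3237, K−S=0.0000, hold=13.8127 ⇒ V=13.8127 continue | (k=3,j=3): S=202.2563, K−S=0.0000, hold=3.6837 ⇒ V=3.6837 continue  boundary S*=100.7371
step 2: (k=2,j=0): S=113.1466, K−S=45.1034, hold=44.8171 ⇒ V=45.1034 exercise | (k=2,j=1): S=142.7400, K−S=15.5100, hold=23.1438 ⇒ V=23.1438 continue | (k=2,j=2): S=180.0736, K−S=0.0000, hold=8.6547 ⇒ V=8.6547 continue  boundary S*=113.1466
step 1: (k=1,j=0): S=127.0848, K−S=31.1652, hold=33.8090 ⇒ V=33.8090 continue | (k=1,j=1): S=160.3237, K−S=0.0000, hold=15.7404 ⇒ V=15.7404 continue  boundary S*=-
step 0: (k=0,j=0): S=142.7400, K−S=15.5100, hold=24.5402 ⇒ V=24.5402 continue  boundary S*=-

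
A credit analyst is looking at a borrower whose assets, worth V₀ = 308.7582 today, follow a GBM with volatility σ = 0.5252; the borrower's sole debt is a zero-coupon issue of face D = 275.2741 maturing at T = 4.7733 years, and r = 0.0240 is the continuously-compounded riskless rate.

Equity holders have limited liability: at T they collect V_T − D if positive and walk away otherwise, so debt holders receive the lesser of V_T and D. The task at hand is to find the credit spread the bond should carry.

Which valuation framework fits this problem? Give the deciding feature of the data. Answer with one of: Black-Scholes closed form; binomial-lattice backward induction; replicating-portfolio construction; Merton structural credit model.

Key observation: a levered firm with one bullet debt due at 4.7733 years is the canonical structural-credit setup: equity is a call on the firm's assets struck at the face value.

framework: Merton structural credit model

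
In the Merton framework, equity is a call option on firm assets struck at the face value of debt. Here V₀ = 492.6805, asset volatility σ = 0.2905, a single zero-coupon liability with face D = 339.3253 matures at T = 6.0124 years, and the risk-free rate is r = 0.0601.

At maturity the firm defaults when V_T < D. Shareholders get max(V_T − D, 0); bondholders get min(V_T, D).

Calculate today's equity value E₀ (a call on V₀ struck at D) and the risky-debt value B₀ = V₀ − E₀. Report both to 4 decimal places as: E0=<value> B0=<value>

E0=274.5949 B0=218.0856

With assets at 492.6805 and a single debt payment of 339.3253 at 6.0124 years:
d₁ = [ln(V₀/D) + (r + σ²/2)T] / (σ√T)
   = [ln(492.6805/339.3253) + (0.0601 + 0.5·0.2905²)·6.0124] / (0.2905·√6.0124)
   = [0.372902 + 0.615039] / 0.712312 = 1.386950
d₂ = d₁ − σ√T = 1.386950 − 0.712312 = 0.674639
N(d₁) = 0.917272,  N(d₂) = 0.750047,  e^(−rT) = 0.696738
E₀ = V₀·N(d₁) − D·e^(−rT)·N(d₂)
   = 492.6805·0.917272 − 339.3253·0.696738·0.750047 = 274.594889
B₀ = V₀ − E₀ = 492.6805 − 274.594889 = 218.085611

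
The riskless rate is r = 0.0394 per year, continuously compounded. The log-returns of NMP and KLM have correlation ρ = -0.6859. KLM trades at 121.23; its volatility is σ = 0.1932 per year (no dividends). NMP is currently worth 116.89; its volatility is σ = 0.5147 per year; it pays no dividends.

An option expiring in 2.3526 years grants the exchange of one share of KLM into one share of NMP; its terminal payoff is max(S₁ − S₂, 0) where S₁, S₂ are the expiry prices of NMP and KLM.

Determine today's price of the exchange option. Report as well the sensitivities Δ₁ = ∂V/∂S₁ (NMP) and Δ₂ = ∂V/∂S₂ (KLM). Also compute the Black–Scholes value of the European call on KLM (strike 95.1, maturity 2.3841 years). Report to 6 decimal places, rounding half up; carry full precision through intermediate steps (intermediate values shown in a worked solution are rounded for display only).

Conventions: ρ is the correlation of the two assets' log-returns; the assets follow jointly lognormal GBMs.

exchange price = 44.111953
Δ1 = 0.681553
Δ2 = -0.293283
price(KLM call K=95.1) = 36.622788

σ_eff = √(σ₁² + σ₂² − 2ρσ₁σ₂) = √(0.5147² + 0.1932² − 2·-0.6859·0.5147·0.1932) = 0.662310
d₁ = (ln(S₁/S₂) + (q₂ − q₁ + σ_eff²/2)T) / (σ_eff√T) = (ln(116.89/121.23) + (0.0 − 0.0 + 0.219327)·2.3526) / 1.015863 = 0.472045
d₂ = d₁ − σ_eff√T = 0.472045 − 1.015863 = -0.543819
N(d₁) = 0.681553,  N(d₂) = 0.293283
V = S₁·e^{−q₁T}·N(d₁) − S₂·e^{−q₂T}·N(d₂) = 79.666673 − 35.554720 = 44.111953
Δ₁ = e^{−q₁T}·N(d₁) = 0.681553;  Δ₂ = −e^{−q₂T}·N(d₂) = -0.293283
[vanilla: KLM call K=95.1]
σ√T = 0.1932·√2.3841 = 0.298311
d₁ = (ln(S/K) + (r+σ²/2)T) / (σ√T) = (ln(121.23/95.1) + (0.0394+0.1932²/2)·2.3841) / 0.298311 = (0.242761 + 0.138428) / 0.298311 = 1.277823
d₂ = d₁ − σ√T = 1.277823 − 0.298311 = 0.979512
e^{−rT} = 0.910343
N(d₁) = 0.899344,  N(d₂) = 0.836337
price = S·N(d₁) − K·e^{−rT}·N(d₂) = 109.027493 − 72.404705 = 36.622788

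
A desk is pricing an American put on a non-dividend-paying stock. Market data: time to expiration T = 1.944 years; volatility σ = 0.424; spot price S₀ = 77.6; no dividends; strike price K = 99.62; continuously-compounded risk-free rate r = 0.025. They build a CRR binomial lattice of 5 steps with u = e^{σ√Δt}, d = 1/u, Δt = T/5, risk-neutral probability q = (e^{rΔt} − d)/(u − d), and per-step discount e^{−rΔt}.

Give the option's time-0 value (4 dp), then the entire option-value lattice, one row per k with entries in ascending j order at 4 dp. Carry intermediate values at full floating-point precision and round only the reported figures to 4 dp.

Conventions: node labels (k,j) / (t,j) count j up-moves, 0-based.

Δt=0.38880  u=1.30262  d=0.76768  q=0.45255  discount=0.99033
step 5 (expiry): payoffs max(K−S,0) = 78.9297 64.5121 40.0479 0.0000 0.0000 0.0000
k=4: (k=4,j=0): S=26.9517, K−S=72.6683, hold=71.7047 ⇒ V=72.6683 exercise | (k=4,j=1): S=45.7324, K−S=53.8876, hold=52.9240 ⇒ V=53.8876 exercise | (k=4,j=2): S=77.6000, K−S=22.0200, hold=21.7123 ⇒ V=22.0200 exercise | (k=4,j=3): S=131.6738, K−S=0.0000, hold=0.0000 ⇒ V=0.0000 continue | (k=4,j=4): S=223.4278, K−S=0.0000, hold=0.0000 ⇒ V=0.0000 continue
k=3: (k=3,j=0): S=35.1079, K−S=64.5121, hold=63.5485 ⇒ V=64.5121 exercise | (k=3,j=1): S=59.5721, K−S=40.0479, hold=39.0843 ⇒ V=40.0479 exercise | (k=3,j=2): S=101.0836, K−S=0.0000, hold=11.9383 ⇒ V=11.9383 continue | (k=3,j=3): S=171.5214, K−S=0.0000, hold=0.0000 ⇒ V=0.0000 continue
k=2: (k=2,j=0): S=45.7324, K−S=53.8876, hold=52.9240 ⇒ V=53.8876 exercise | (k=2,j=1): S=77.6000, K−S=22.0200, hold=27.0627 ⇒ V=27.0627 continue | (k=2,j=2): S=131.6738, K−S=0.0000, hold=6.4725 ⇒ V=6.4725 continue
k=1: (k=1,j=0): S=59.5721, K−S=40.0479, hold=41.3443 ⇒ V=41.3443 continue | (k=1,j=1): S=101.0836, K−S=0.0000, hold=17.5730 ⇒ V=17.5730 continue
k=0: (k=0,j=0): S=77.6000, K−S=22.0200, hold=30.2908 ⇒ V=30.2908 continue

price = 30.2908
tree:
30.2908
41.3443 17.5730
53.8876 27.0627 6.4725
64.5121 40.0479 11.9383 0.0000
72.6683 53.8876 22.0200 0.0000 0.0000
78.9297 64.5121 40.0479 0.0000 0.0000 0.0000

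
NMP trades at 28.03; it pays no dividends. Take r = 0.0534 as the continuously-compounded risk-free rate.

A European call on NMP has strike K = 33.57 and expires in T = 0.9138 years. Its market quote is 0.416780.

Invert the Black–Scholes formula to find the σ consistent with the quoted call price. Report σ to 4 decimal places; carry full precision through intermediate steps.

At σ = 0.1500 the Black–Scholes value reproduces the quote:
σ√T = 0.15·√0.9138 = 0.143389
d₁ = (ln(S/K) + (r+σ²/2)T) / (σ√T) = (ln(28.03/33.57) + (0.0534+0.15²/2)·0.9138) / 0.143389 = (-0.180357 + 0.059077) / 0.143389 = -0.845811
d₂ = d₁ − σ√T = -0.845811 − 0.143389 = -0.989200
e^{−rT} = 0.952375
N(d₁) = 0.198829,  N(d₂) = 0.161283
V = S·N(d₁) − K·e^{−rT}·N(d₂) = 5.573179 − 5.156399 = 0.416780 (matching the quote); vega is positive throughout, so no other σ reproduces this price

sigma = 0.1500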